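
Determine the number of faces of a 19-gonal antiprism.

An antiprism on an n-gon has two n-gon caps and 2n triangles: V = 2·19 = 38, E = 4·19 = 76, F = 2·19 + 2 = 40.

40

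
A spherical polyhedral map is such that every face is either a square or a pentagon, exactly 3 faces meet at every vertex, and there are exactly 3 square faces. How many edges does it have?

21

Let x be the number of pentagons; then F = 3 + x.
Edge–face incidences: 2E = 4·3 + 5·x = 12 + 5x.
Every vertex has degree 3, so 3V = 2E.
Euler: V − E + F = 2 ⇒ (2E)/3 − E + (3 + x) = 2.
Multiply by 6: 2·(2E) − 3·(2E) + 6·(3 + x) = 12, i.e. 18 + 6x − (12 + 5x) = 12.
Collecting terms: x + 6 = 12, so x = 6.
Then 2E = 12 + 5·6 = 42, so E = 21, V = 2E/3 = 14, F = 3 + 6 = 9.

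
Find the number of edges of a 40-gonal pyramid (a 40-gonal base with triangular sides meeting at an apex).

A pyramid on an n-gon base has one n-gon and n triangles: V = 40 + 1 = 41, E = 2·40 = 80, F = 40 + 1 = 41.
Check: V − E + F = 41 − 80 + 41 = 2.

80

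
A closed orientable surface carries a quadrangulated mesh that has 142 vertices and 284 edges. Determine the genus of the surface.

Every face is a square and each edge borders two faces, so 4F = 2·284, giving F = 142.
χ = V − E + F = 142 − 284 + 142 = 0.
For a closed orientable surface χ = 2 − 2g, so g = (2 − (0))/2 = 1.

1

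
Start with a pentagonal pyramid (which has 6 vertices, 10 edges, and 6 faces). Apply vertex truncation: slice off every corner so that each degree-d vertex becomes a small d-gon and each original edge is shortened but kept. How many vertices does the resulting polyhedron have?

Truncation replaces each original edge-end by a new vertex, so V′ = 2E = 20.
Each original edge survives, and each old vertex of degree d contributes d new edges; summing degrees gives Σd = 2E, so E′ = E + 2E = 3E = 30.
Each original face survives and each original vertex becomes one new face: F′ = F + V = 12.

20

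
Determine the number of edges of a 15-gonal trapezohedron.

The n-trapezohedron (dual of the n-antiprism) has V = 2·15 + 2 = 32, E = 4·15 = 60, F = 2·15 = 30.

60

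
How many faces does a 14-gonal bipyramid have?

A bipyramid over an n-gon has 2n triangular faces and n + 2 vertices: V = 14 + 2 = 16, E = 3·14 = 42, F = 2·14 = 28.

28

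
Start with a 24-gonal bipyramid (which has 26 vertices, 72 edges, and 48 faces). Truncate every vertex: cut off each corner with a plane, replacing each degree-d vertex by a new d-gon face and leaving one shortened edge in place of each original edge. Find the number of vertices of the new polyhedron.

144

Truncation replaces each original edge-end by a new vertex, so V′ = 2E = 144.
Each original edge survives, and each old vertex of degree d contributes d new edges; summing degrees gives Σd = 2E, so E′ = E + 2E = 3E = 216.
Each original face survives and each original vertex becomes one new face: F′ = F + V = 74.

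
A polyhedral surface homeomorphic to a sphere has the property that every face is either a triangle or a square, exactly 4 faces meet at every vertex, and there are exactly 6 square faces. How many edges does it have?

24

Let x be the number of triangles; then F = 6 + x.
Edge–face incidences: 2E = 4·6 + 3·x = 24 + 3x.
Every vertex has degree 4, so 4V = 2E.
Euler: V − E + F = 2 ⇒ (2E)/4 − E + (6 + x) = 2.
Multiply by 8: 2·(2E) − 4·(2E) + 8·(6 + x) = 16, i.e. 48 + 8x − 2·(24 + 3x) = 16.
Collecting terms: 2x = 16, so x = 8.
Then 2E = 24 + 3·8 = 48, so E = 24, V = 2E/4 = 12, F = 6 + 8 = 14.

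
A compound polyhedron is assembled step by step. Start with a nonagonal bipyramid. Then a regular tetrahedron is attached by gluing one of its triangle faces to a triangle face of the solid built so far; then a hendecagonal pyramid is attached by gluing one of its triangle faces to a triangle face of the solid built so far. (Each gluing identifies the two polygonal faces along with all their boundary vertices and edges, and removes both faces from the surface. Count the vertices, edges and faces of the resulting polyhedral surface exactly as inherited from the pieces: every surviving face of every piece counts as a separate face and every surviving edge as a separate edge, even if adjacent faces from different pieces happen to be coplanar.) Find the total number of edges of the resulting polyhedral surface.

49

A nonagonal bipyramid: V=11, E=27, F=18.
Attach a regular tetrahedron (V=4, E=6, F=4) along a 3-gon: merge 3 vertices and 3 edges, delete both glued faces → V=12, E=30, F=20.
Attach a hendecagonal pyramid (V=12, E=22, F=12) along a 3-gon: merge 3 vertices and 3 edges, delete both glued faces → V=21, E=49, F=30.
Check: V − E + F = 21 − 49 + 30 = 2.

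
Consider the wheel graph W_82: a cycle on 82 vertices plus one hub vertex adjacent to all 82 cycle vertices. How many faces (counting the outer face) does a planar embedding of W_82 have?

83

W_82 has V = 82 + 1 = 83 vertices and E = 2·82 = 164 edges.
By Euler's formula F = 2 − V + E = 2 − 83 + 164 = 83.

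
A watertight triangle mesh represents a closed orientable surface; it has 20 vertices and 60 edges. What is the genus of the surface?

Every face is a triangle and each edge borders two faces, so 3F = 2·60, giving F = 40.
χ = V − E + F = 20 − 60 + 40 = 0.
For a closed orientable surface χ = 2 − 2g, so g = (2 − (0))/2 = 1.

1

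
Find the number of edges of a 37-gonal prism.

A prism on an n-gon has two n-gon bases and n rectangular sides: V = 2·37 = 74, E = 3·37 = 111, F = 37 + 2 = 39.
Check: V − E + F = 74 − 111 + 39 = 2.

111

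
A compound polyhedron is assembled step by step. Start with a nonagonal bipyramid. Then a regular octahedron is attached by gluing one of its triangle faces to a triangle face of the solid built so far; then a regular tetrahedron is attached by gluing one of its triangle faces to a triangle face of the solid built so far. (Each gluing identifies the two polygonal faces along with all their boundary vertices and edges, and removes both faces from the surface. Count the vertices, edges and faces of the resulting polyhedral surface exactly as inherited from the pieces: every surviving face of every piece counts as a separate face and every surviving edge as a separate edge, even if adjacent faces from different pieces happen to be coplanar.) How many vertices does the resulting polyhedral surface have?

A nonagonal bipyramid: V=11, E=27, F=18.
Attach a regular octahedron (V=6, E=12, F=8) along a 3-gon: merge 3 vertices and 3 edges, delete both glued faces → V=14, E=36, F=24.
Attach a regular tetrahedron (V=4, E=6, F=4) along a 3-gon: merge 3 vertices and 3 edges, delete both glued faces → V=15, E=39, F=26.
Check: V − E + F = 15 − 39 + 26 = 2.

15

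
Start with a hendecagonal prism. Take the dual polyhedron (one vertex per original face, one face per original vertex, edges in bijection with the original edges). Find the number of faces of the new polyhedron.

The base solid has V = 22, E = 33, F = 13.
The dual swaps V and F and preserves E: V′ = F = 13, E′ = E = 33, F′ = V = 22.

22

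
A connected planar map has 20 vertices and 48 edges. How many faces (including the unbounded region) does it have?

30

Euler's formula for a connected plane graph: V − E + F = 2, so F = 2 − 20 + 48 = 30.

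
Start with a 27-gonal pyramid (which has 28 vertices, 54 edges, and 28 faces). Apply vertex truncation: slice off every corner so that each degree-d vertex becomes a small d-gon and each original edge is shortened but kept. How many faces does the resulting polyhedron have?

Truncation replaces each original edge-end by a new vertex, so V′ = 2E = 108.
Each original edge survives, and each old vertex of degree d contributes d new edges; summing degrees gives Σd = 2E, so E′ = E + 2E = 3E = 162.
Each original face survives and each original vertex becomes one new face: F′ = F + V = 56.

56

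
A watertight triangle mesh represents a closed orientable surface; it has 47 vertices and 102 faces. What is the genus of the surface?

3

Every face is a triangle, so 2E = 3·102 = 306, giving E = 153.
χ = V − E + F = 47 − 153 + 102 = -4.
For a closed orientable surface χ = 2 − 2g, so g = (2 − (-4))/2 = 3.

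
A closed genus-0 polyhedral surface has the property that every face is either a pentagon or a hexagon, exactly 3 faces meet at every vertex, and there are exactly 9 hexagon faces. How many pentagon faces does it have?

12

Let x be the number of pentagons; then F = 9 + x.
Edge–face incidences: 2E = 6·9 + 5·x = 54 + 5x.
Every vertex has degree 3, so 3V = 2E.
Euler: V − E + F = 2 ⇒ (2E)/3 − E + (9 + x) = 2.
Multiply by 6: 2·(2E) − 3·(2E) + 6·(9 + x) = 12, i.e. 54 + 6x − (54 + 5x) = 12.
Collecting terms: x = 12.
Then 2E = 54 + 5·12 = 114, so E = 57, V = 2E/3 = 38, F = 9 + 12 = 21.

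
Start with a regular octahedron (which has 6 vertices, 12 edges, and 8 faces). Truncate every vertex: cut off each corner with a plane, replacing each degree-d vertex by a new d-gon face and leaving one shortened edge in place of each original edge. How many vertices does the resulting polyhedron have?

24

Truncation replaces each original edge-end by a new vertex, so V′ = 2E = 24.
Each original edge survives, and each old vertex of degree d contributes d new edges; summing degrees gives Σd = 2E, so E′ = E + 2E = 3E = 36.
Each original face survives and each original vertex becomes one new face: F′ = F + V = 14.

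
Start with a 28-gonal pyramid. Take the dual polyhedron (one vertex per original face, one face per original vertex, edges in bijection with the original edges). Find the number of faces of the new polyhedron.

29

The base solid has V = 29, E = 56, F = 29.
The dual swaps V and F and preserves E: V′ = F = 29, E′ = E = 56, F′ = V = 29.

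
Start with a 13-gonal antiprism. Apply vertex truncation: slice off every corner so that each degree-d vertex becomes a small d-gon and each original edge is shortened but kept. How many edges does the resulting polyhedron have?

The base solid has V = 26, E = 52, F = 28.
Truncation replaces each original edge-end by a new vertex, so V′ = 2E = 104.
Each original edge survives, and each old vertex of degree d contributes d new edges; summing degrees gives Σd = 2E, so E′ = E + 2E = 3E = 156.
Each original face survives and each original vertex becomes one new face: F′ = F + V = 54.

156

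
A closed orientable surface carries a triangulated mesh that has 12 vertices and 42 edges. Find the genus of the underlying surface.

Every face is a triangle and each edge borders two faces, so 3F = 2·42, giving F = 28.
χ = V − E + F = 12 − 42 + 28 = -2.
For a closed orientable surface χ = 2 − 2g, so g = (2 − (-2))/2 = 2.

2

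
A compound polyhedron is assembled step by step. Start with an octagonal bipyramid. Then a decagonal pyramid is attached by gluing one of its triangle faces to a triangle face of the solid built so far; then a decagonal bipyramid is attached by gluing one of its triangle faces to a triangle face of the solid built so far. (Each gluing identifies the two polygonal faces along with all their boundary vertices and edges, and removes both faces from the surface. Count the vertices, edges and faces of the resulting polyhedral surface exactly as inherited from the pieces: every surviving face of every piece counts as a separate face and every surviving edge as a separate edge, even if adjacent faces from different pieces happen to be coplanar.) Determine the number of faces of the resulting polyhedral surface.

43

An octagonal bipyramid: V=10, E=24, F=16.
Attach a decagonal pyramid (V=11, E=20, F=11) along a 3-gon: merge 3 vertices and 3 edges, delete both glued faces → V=18, E=41, F=25.
Attach a decagonal bipyramid (V=12, E=30, F=20) along a 3-gon: merge 3 vertices and 3 edges, delete both glued faces → V=27, E=68, F=43.
Check: V − E + F = 27 − 68 + 43 = 2.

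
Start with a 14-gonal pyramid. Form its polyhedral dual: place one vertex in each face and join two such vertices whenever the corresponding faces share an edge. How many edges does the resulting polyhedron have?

The base solid has V = 15, E = 28, F = 15.
The dual swaps V and F and preserves E: V′ = F = 15, E′ = E = 28, F′ = V = 15.

28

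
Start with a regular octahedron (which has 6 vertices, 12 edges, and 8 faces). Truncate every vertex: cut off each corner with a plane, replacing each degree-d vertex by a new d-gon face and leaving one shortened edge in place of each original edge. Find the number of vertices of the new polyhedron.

Truncation replaces each original edge-end by a new vertex, so V′ = 2E = 24.
Each original edge survives, and each old vertex of degree d contributes d new edges; summing degrees gives Σd = 2E, so E′ = E + 2E = 3E = 36.
Each original face survives and each original vertex becomes one new face: F′ = F + V = 14.

24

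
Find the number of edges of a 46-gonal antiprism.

An antiprism on an n-gon has two n-gon caps and 2n triangles: V = 2·46 = 92, E = 4·46 = 184, F = 2·46 + 2 = 94.
Check: V − E + F = 92 − 184 + 94 = 2.

184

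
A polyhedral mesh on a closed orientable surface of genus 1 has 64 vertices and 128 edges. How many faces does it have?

64

For a closed orientable surface of genus 1, χ = 2 − 2·1 = 0.
F = 0 − V + E = 0 − 64 + 128 = 64.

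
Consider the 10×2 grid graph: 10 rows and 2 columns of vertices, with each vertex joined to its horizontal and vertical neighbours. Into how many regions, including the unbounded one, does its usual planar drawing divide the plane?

The grid has V = 10·2 = 20 vertices and E = 10·1 + 2·9 = 28 edges.
F = 2 − V + E = 2 − 20 + 28 = 10.

10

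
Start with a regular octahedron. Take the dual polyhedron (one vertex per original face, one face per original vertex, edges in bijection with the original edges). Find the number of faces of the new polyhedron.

6

The base solid has V = 6, E = 12, F = 8.
The dual swaps V and F and preserves E: V′ = F = 8, E′ = E = 12, F′ = V = 6.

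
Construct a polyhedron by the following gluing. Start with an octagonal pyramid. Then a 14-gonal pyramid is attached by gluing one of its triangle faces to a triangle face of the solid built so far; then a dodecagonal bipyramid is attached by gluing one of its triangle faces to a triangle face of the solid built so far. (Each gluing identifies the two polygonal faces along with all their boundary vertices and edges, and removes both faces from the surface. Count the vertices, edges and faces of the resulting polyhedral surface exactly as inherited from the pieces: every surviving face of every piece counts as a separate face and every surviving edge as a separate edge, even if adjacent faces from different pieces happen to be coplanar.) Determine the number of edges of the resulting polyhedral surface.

74

An octagonal pyramid: V=9, E=16, F=9.
Attach a 14-gonal pyramid (V=15, E=28, F=15) along a 3-gon: merge 3 vertices and 3 edges, delete both glued faces → V=21, E=41, F=22.
Attach a dodecagonal bipyramid (V=14, E=36, F=24) along a 3-gon: merge 3 vertices and 3 edges, delete both glued faces → V=32, E=74, F=44.
Check: V − E + F = 32 − 74 + 44 = 2.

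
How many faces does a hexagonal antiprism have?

14

An antiprism on an n-gon has two n-gon caps and 2n triangles: V = 2·6 = 12, E = 4·6 = 24, F = 2·6 + 2 = 14.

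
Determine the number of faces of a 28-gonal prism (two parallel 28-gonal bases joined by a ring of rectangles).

30

A prism on an n-gon has two n-gon bases and n rectangular sides: V = 2·28 = 56, E = 3·28 = 84, F = 28 + 2 = 30.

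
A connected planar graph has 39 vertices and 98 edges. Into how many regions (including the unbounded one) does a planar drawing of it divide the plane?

61

Euler's formula for a connected plane graph: V − E + F = 2, so F = 2 − 39 + 98 = 61.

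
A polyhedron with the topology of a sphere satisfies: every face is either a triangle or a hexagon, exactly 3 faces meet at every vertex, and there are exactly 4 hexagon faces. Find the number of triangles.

Let x be the number of triangles; then F = 4 + x.
Edge–face incidences: 2E = 6·4 + 3·x = 24 + 3x.
Every vertex has degree 3, so 3V = 2E.
Euler: V − E + F = 2 ⇒ (2E)/3 − E + (4 + x) = 2.
Multiply by 6: 2·(2E) − 3·(2E) + 6·(4 + x) = 12, i.e. 24 + 6x − (24 + 3x) = 12.
Collecting terms: 3x = 12, so x = 4.
Then 2E = 24 + 3·4 = 36, so E = 18, V = 2E/3 = 12, F = 4 + 4 = 8.

4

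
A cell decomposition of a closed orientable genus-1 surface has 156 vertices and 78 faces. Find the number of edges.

For a closed orientable surface of genus 1, χ = 2 − 2·1 = 0.
E = V + F − (0) = 156 + 78 − (0) = 234.

234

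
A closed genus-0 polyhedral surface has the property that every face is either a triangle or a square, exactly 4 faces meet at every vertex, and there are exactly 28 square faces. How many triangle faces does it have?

8

Let x be the number of triangles; then F = 28 + x.
Edge–face incidences: 2E = 4·28 + 3·x = 112 + 3x.
Every vertex has degree 4, so 4V = 2E.
Euler: V − E + F = 2 ⇒ (2E)/4 − E + (28 + x) = 2.
Multiply by 8: 2·(2E) − 4·(2E) + 8·(28 + x) = 16, i.e. 224 + 8x − 2·(112 + 3x) = 16.
Collecting terms: 2x = 16, so x = 8.
Then 2E = 112 + 3·8 = 136, so E = 68, V = 2E/4 = 34, F = 28 + 8 = 36.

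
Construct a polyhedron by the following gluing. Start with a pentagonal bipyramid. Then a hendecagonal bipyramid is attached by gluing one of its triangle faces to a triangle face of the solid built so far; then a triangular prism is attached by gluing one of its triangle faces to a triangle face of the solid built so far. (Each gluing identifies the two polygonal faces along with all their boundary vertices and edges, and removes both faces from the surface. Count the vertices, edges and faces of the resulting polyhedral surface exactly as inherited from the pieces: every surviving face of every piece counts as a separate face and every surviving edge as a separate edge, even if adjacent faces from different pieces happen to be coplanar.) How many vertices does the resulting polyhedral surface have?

20

A pentagonal bipyramid: V=7, E=15, F=10.
Attach a hendecagonal bipyramid (V=13, E=33, F=22) along a 3-gon: merge 3 vertices and 3 edges, delete both glued faces → V=17, E=45, F=30.
Attach a triangular prism (V=6, E=9, F=5) along a 3-gon: merge 3 vertices and 3 edges, delete both glued faces → V=20, E=51, F=33.
Check: V − E + F = 20 − 51 + 33 = 2.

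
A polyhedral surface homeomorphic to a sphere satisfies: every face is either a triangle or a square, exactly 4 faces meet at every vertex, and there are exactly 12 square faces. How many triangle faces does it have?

8

Let x be the number of triangles; then F = 12 + x.
Edge–face incidences: 2E = 4·12 + 3·x = 48 + 3x.
Every vertex has degree 4, so 4V = 2E.
Euler: V − E + F = 2 ⇒ (2E)/4 − E + (12 + x) = 2.
Multiply by 8: 2·(2E) − 4·(2E) + 8·(12 + x) = 16, i.e. 96 + 8x − 2·(48 + 3x) = 16.
Collecting terms: 2x = 16, so x = 8.
Then 2E = 48 + 3·8 = 72, so E = 36, V = 2E/4 = 18, F = 12 + 8 = 20.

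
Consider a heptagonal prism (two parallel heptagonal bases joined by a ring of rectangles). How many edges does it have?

21

A prism on an n-gon has two n-gon bases and n rectangular sides: V = 2·7 = 14, E = 3·7 = 21, F = 7 + 2 = 9.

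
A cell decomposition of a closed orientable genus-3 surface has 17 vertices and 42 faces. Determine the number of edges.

For a closed orientable surface of genus 3, χ = 2 − 2·3 = -4.
E = V + F − (-4) = 17 + 42 − (-4) = 63.

63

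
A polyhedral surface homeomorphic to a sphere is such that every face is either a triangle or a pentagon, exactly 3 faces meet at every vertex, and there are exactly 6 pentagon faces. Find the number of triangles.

2

Let x be the number of triangles; then F = 6 + x.
Edge–face incidences: 2E = 5·6 + 3·x = 30 + 3x.
Every vertex has degree 3, so 3V = 2E.
Euler: V − E + F = 2 ⇒ (2E)/3 − E + (6 + x) = 2.
Multiply by 6: 2·(2E) − 3·(2E) + 6·(6 + x) = 12, i.e. 36 + 6x − (30 + 3x) = 12.
Collecting terms: 3x + 6 = 12, so 3x = 6, so x = 2.
Then 2E = 30 + 3·2 = 36, so E = 18, V = 2E/3 = 12, F = 6 + 2 = 8.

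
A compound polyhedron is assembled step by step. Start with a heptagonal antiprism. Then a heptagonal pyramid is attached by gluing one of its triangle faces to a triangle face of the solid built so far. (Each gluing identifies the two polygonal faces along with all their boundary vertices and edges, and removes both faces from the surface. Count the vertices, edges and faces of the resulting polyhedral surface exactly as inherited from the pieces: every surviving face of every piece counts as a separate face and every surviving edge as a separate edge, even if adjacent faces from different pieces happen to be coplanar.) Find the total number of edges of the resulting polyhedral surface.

39

A heptagonal antiprism: V=14, E=28, F=16.
Attach a heptagonal pyramid (V=8, E=14, F=8) along a 3-gon: merge 3 vertices and 3 edges, delete both glued faces → V=19, E=39, F=22.
Check: V − E + F = 19 − 39 + 22 = 2.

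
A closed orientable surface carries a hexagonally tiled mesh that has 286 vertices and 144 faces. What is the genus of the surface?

2

Every face is a hexagon, so 2E = 6·144 = 864, giving E = 432.
χ = V − E + F = 286 − 432 + 144 = -2.
For a closed orientable surface χ = 2 − 2g, so g = (2 − (-2))/2 = 2.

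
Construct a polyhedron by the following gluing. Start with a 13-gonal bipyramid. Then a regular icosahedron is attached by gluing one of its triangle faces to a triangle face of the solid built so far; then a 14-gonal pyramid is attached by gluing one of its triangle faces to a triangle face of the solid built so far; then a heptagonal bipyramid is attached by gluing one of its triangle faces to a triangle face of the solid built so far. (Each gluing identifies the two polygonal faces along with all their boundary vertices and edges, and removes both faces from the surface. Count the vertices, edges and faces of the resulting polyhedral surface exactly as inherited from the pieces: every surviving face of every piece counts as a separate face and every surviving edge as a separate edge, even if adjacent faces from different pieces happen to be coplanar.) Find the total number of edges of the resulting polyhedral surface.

109

A 13-gonal bipyramid: V=15, E=39, F=26.
Attach a regular icosahedron (V=12, E=30, F=20) along a 3-gon: merge 3 vertices and 3 edges, delete both glued faces → V=24, E=66, F=44.
Attach a 14-gonal pyramid (V=15, E=28, F=15) along a 3-gon: merge 3 vertices and 3 edges, delete both glued faces → V=36, E=91, F=57.
Attach a heptagonal bipyramid (V=9, E=21, F=14) along a 3-gon: merge 3 vertices and 3 edges, delete both glued faces → V=42, E=109, F=69.
Check: V − E + F = 42 − 109 + 69 = 2.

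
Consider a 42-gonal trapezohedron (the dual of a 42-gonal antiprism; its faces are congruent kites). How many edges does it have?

168

The n-trapezohedron (dual of the n-antiprism) has V = 2·42 + 2 = 86, E = 4·42 = 168, F = 2·42 = 84.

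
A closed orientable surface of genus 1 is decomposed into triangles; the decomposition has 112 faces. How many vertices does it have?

χ = 2 − 2·1 = 0, and every face is a triangle so 3F = 2E.
E = 3·112/2 = 168. Then V = 0 + E − F = 0 + 168 − 112 = 56.

56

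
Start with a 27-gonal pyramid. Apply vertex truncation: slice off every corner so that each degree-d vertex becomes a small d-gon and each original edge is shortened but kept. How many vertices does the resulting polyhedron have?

The base solid has V = 28, E = 54, F = 28.
Truncation replaces each original edge-end by a new vertex, so V′ = 2E = 108.
Each original edge survives, and each old vertex of degree d contributes d new edges; summing degrees gives Σd = 2E, so E′ = E + 2E = 3E = 162.
Each original face survives and each original vertex becomes one new face: F′ = F + V = 56.

108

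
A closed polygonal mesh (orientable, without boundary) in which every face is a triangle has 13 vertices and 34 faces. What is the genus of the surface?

3

Every face is a triangle, so 2E = 3·34 = 102, giving E = 51.
χ = V − E + F = 13 − 51 + 34 = -4.
For a closed orientable surface χ = 2 − 2g, so g = (2 − (-4))/2 = 3.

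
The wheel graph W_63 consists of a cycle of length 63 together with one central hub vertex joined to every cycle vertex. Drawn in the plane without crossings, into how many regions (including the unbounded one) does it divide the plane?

W_63 has V = 63 + 1 = 64 vertices and E = 2·63 = 126 edges.
By Euler's formula F = 2 − V + E = 2 − 64 + 126 = 64.

64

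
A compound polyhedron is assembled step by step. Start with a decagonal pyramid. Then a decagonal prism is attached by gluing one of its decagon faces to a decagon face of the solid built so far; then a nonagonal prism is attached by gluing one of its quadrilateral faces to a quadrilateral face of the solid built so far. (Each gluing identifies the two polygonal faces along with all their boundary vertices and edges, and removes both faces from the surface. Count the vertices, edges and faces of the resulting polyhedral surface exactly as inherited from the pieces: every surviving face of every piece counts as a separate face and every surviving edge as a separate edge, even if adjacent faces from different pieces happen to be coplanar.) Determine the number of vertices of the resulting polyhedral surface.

35

A decagonal pyramid: V=11, E=20, F=11.
Attach a decagonal prism (V=20, E=30, F=12) along a 10-gon: merge 10 vertices and 10 edges, delete both glued faces → V=21, E=40, F=21.
Attach a nonagonal prism (V=18, E=27, F=11) along a 4-gon: merge 4 vertices and 4 edges, delete both glued faces → V=35, E=63, F=30.
Check: V − E + F = 35 − 63 + 30 = 2.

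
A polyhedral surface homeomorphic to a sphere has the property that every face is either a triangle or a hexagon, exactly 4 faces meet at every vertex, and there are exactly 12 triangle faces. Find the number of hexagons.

Let x be the number of hexagons; then F = 12 + x.
Edge–face incidences: 2E = 3·12 + 6·x = 36 + 6x.
Every vertex has degree 4, so 4V = 2E.
Euler: V − E + F = 2 ⇒ (2E)/4 − E + (12 + x) = 2.
Multiply by 8: 2·(2E) − 4·(2E) + 8·(12 + x) = 16, i.e. 96 + 8x − 2·(36 + 6x) = 16.
Collecting terms: −4x + 24 = 16, so −4x = −8, so x = 2.
Then 2E = 36 + 6·2 = 48, so E = 24, V = 2E/4 = 12, F = 12 + 2 = 14.

2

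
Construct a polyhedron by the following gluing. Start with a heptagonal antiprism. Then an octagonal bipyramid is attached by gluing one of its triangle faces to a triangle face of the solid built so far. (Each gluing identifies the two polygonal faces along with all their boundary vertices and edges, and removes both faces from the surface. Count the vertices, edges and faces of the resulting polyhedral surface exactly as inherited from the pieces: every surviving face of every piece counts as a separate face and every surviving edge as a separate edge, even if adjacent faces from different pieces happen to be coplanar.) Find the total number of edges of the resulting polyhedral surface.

49

A heptagonal antiprism: V=14, E=28, F=16.
Attach an octagonal bipyramid (V=10, E=24, F=16) along a 3-gon: merge 3 vertices and 3 edges, delete both glued faces → V=21, E=49, F=30.
Check: V − E + F = 21 − 49 + 30 = 2.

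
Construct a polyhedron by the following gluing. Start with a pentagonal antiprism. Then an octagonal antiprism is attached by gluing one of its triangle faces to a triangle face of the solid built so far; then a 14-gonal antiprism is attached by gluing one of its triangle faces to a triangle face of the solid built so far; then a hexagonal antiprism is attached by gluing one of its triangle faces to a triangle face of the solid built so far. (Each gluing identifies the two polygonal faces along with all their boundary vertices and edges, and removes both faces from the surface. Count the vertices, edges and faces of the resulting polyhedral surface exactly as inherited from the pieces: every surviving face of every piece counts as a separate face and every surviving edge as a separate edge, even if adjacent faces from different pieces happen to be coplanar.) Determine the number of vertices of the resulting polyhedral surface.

57

A pentagonal antiprism: V=10, E=20, F=12.
Attach an octagonal antiprism (V=16, E=32, F=18) along a 3-gon: merge 3 vertices and 3 edges, delete both glued faces → V=23, E=49, F=28.
Attach a 14-gonal antiprism (V=28, E=56, F=30) along a 3-gon: merge 3 vertices and 3 edges, delete both glued faces → V=48, E=102, F=56.
Attach a hexagonal antiprism (V=12, E=24, F=14) along a 3-gon: merge 3 vertices and 3 edges, delete both glued faces → V=57, E=123, F=68.
Check: V − E + F = 57 − 123 + 68 = 2.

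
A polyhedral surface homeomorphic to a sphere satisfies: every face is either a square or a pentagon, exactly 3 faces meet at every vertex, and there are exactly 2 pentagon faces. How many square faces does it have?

Let x be the number of squares; then F = 2 + x.
Edge–face incidences: 2E = 5·2 + 4·x = 10 + 4x.
Every vertex has degree 3, so 3V = 2E.
Euler: V − E + F = 2 ⇒ (2E)/3 − E + (2 + x) = 2.
Multiply by 6: 2·(2E) − 3·(2E) + 6·(2 + x) = 12, i.e. 12 + 6x − (10 + 4x) = 12.
Collecting terms: 2x + 2 = 12, so 2x = 10, so x = 5.
Then 2E = 10 + 4·5 = 30, so E = 15, V = 2E/3 = 10, F = 2 + 5 = 7.

5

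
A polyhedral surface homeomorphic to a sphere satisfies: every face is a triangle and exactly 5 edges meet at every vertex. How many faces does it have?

Each face has 3 edges and each edge borders two faces, so 2E = 3F.
Each vertex has degree 5, so 5V = 2E and hence V = 3F/5.
Euler: V − E + F = 2 ⇒ (3F/5) − (3F/2) + F = 2.
Multiply by 10: (6 − 15 + 10)F = 20, i.e. 1F = 20.
So F = 20, E = 3·20/2 = 30, V = 3·20/5 = 12.

20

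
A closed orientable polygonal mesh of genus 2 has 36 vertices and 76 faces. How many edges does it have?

For a closed orientable surface of genus 2, χ = 2 − 2·2 = -2.
E = V + F − (-2) = 36 + 76 − (-2) = 114.

114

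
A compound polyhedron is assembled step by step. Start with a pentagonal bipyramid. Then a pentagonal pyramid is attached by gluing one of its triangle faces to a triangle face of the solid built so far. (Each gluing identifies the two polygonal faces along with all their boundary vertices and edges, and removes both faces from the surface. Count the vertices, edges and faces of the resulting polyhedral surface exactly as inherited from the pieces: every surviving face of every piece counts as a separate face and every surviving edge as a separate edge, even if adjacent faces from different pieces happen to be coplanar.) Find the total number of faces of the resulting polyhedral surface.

A pentagonal bipyramid: V=7, E=15, F=10.
Attach a pentagonal pyramid (V=6, E=10, F=6) along a 3-gon: merge 3 vertices and 3 edges, delete both glued faces → V=10, E=22, F=14.
Check: V − E + F = 10 − 22 + 14 = 2.

14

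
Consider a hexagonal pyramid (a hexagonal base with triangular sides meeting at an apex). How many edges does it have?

A pyramid on an n-gon base has one n-gon and n triangles: V = 6 + 1 = 7, E = 2·6 = 12, F = 6 + 1 = 7.

12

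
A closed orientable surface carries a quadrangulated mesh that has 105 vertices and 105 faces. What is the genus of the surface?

Every face is a square, so 2E = 4·105 = 420, giving E = 210.
χ = V − E + F = 105 − 210 + 105 = 0.
For a closed orientable surface χ = 2 − 2g, so g = (2 − (0))/2 = 1.

1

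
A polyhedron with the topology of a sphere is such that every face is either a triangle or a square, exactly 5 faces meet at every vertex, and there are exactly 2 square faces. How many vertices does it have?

Let x be the number of triangles; then F = 2 + x.
Edge–face incidences: 2E = 4·2 + 3·x = 8 + 3x.
Every vertex has degree 5, so 5V = 2E.
Euler: V − E + F = 2 ⇒ (2E)/5 − E + (2 + x) = 2.
Multiply by 10: 2·(2E) − 5·(2E) + 10·(2 + x) = 20, i.e. 20 + 10x − 3·(8 + 3x) = 20.
Collecting terms: x − 4 = 20, so x = 24.
Then 2E = 8 + 3·24 = 80, so E = 40, V = 2E/5 = 16, F = 2 + 24 = 26.

16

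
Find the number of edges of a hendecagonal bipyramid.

33

A bipyramid over an n-gon has 2n triangular faces and n + 2 vertices: V = 11 + 2 = 13, E = 3·11 = 33, F = 2·11 = 22.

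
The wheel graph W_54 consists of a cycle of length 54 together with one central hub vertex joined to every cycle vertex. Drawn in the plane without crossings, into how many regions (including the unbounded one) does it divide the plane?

55

W_54 has V = 54 + 1 = 55 vertices and E = 2·54 = 108 edges.
By Euler's formula F = 2 − V + E = 2 − 55 + 108 = 55.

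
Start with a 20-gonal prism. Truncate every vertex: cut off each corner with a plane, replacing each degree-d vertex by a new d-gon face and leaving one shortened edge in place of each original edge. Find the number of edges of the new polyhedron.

The base solid has V = 40, E = 60, F = 22.
Truncation replaces each original edge-end by a new vertex, so V′ = 2E = 120.
Each original edge survives, and each old vertex of degree d contributes d new edges; summing degrees gives Σd = 2E, so E′ = E + 2E = 3E = 180.
Each original face survives and each original vertex becomes one new face: F′ = F + V = 62.

180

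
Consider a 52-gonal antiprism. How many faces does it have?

106

An antiprism on an n-gon has two n-gon caps and 2n triangles: V = 2·52 = 104, E = 4·52 = 208, F = 2·52 + 2 = 106.
Check: V − E + F = 104 − 208 + 106 = 2.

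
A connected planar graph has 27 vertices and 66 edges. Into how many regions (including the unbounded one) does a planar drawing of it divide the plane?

Euler's formula for a connected plane graph: V − E + F = 2, so F = 2 − 27 + 66 = 41.

41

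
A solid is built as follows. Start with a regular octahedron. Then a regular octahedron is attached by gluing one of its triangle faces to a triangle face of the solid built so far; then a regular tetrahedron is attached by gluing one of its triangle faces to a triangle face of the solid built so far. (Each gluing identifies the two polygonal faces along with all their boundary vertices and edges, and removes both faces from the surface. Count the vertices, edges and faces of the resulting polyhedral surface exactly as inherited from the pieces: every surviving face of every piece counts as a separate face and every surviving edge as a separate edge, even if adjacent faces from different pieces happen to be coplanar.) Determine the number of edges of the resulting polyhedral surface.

A regular octahedron: V=6, E=12, F=8.
Attach a regular octahedron (V=6, E=12, F=8) along a 3-gon: merge 3 vertices and 3 edges, delete both glued faces → V=9, E=21, F=14.
Attach a regular tetrahedron (V=4, E=6, F=4) along a 3-gon: merge 3 vertices and 3 edges, delete both glued faces → V=10, E=24, F=16.
Check: V − E + F = 10 − 24 + 16 = 2.

24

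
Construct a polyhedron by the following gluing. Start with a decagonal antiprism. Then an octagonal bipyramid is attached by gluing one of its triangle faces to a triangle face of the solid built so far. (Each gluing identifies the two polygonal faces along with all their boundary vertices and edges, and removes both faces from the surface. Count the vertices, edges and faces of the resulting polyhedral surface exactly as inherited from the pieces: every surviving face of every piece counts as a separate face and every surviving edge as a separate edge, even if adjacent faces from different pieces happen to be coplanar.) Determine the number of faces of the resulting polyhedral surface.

36

A decagonal antiprism: V=20, E=40, F=22.
Attach an octagonal bipyramid (V=10, E=24, F=16) along a 3-gon: merge 3 vertices and 3 edges, delete both glued faces → V=27, E=61, F=36.
Check: V − E + F = 27 − 61 + 36 = 2.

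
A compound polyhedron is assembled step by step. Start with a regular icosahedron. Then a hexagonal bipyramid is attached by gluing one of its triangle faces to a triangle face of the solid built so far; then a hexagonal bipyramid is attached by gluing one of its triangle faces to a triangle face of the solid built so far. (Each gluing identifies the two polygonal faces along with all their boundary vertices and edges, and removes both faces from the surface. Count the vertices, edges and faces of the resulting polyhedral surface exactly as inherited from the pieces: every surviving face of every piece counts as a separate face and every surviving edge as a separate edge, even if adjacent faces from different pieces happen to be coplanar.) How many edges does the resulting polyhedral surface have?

60

A regular icosahedron: V=12, E=30, F=20.
Attach a hexagonal bipyramid (V=8, E=18, F=12) along a 3-gon: merge 3 vertices and 3 edges, delete both glued faces → V=17, E=45, F=30.
Attach a hexagonal bipyramid (V=8, E=18, F=12) along a 3-gon: merge 3 vertices and 3 edges, delete both glued faces → V=22, E=60, F=40.
Check: V − E + F = 22 − 60 + 40 = 2.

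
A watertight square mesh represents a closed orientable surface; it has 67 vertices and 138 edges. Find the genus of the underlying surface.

Every face is a square and each edge borders two faces, so 4F = 2·138, giving F = 69.
χ = V − E + F = 67 − 138 + 69 = -2.
For a closed orientable surface χ = 2 − 2g, so g = (2 − (-2))/2 = 2.

2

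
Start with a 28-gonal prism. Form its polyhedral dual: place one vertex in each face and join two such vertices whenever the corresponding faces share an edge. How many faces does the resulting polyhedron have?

56

The base solid has V = 56, E = 84, F = 30.
The dual swaps V and F and preserves E: V′ = F = 30, E′ = E = 84, F′ = V = 56.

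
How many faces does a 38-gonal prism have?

40

A prism on an n-gon has two n-gon bases and n rectangular sides: V = 2·38 = 76, E = 3·38 = 114, F = 38 + 2 = 40.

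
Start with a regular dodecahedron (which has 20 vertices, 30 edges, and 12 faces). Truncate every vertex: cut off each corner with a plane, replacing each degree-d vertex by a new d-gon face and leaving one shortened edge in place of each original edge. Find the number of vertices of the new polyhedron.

Truncation replaces each original edge-end by a new vertex, so V′ = 2E = 60.
Each original edge survives, and each old vertex of degree d contributes d new edges; summing degrees gives Σd = 2E, so E′ = E + 2E = 3E = 90.
Each original face survives and each original vertex becomes one new face: F′ = F + V = 32.

60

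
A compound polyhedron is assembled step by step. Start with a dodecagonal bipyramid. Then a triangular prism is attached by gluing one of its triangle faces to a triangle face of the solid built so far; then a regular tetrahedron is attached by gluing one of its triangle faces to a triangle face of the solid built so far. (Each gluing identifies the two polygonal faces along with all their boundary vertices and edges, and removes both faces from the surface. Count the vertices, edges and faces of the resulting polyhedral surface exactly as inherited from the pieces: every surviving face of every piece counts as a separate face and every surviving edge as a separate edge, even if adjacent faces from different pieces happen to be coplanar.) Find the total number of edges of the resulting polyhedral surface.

A dodecagonal bipyramid: V=14, E=36, F=24.
Attach a triangular prism (V=6, E=9, F=5) along a 3-gon: merge 3 vertices and 3 edges, delete both glued faces → V=17, E=42, F=27.
Attach a regular tetrahedron (V=4, E=6, F=4) along a 3-gon: merge 3 vertices and 3 edges, delete both glued faces → V=18, E=45, F=29.
Check: V − E + F = 18 − 45 + 29 = 2.

45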